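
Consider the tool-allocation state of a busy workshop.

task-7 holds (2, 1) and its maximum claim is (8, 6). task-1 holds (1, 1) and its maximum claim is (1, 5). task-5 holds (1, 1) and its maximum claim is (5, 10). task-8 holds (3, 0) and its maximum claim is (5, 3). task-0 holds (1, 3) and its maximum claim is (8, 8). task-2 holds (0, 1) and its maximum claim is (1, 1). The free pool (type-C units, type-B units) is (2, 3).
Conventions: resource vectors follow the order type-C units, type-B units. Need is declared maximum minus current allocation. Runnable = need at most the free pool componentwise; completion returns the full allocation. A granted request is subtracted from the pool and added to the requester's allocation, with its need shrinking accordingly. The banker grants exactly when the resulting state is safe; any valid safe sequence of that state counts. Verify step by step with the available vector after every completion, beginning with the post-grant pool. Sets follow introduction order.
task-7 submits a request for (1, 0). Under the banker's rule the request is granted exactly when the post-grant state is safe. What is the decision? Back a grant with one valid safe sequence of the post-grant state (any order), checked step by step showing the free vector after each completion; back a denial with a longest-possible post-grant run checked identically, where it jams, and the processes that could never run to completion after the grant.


GRANT — the state after the grant stays safe, e.g. via task-2, task-1, task-8, task-7, task-0, task-5.
Key observation: the transfer keeps a workable pool ((1, 3)); task-2 starts the safe sequence.
Verifying the post-grant state step by step:
  pool = (1, 3)
  task-2: need (1, 0) fits (1, 3); releases (0, 1), pool now (1, 4)
  task-1: need (0, 4) fits (1, 4); releases (1, 1), pool now (2, 5)
  task-8: need (2, 3) fits (2, 5); releases (3, 0), pool now (5, 5)
  task-7: need (5, 5) fits (5, 5); releases (3, 1), pool now (8, 6)
  task-0: need (7, 5) fits (8, 6); releases (1, 3), pool now (9, 9)
  task-5: need (4, 9) fits (9, 9); releases (1, 1), pool now (10, 10)


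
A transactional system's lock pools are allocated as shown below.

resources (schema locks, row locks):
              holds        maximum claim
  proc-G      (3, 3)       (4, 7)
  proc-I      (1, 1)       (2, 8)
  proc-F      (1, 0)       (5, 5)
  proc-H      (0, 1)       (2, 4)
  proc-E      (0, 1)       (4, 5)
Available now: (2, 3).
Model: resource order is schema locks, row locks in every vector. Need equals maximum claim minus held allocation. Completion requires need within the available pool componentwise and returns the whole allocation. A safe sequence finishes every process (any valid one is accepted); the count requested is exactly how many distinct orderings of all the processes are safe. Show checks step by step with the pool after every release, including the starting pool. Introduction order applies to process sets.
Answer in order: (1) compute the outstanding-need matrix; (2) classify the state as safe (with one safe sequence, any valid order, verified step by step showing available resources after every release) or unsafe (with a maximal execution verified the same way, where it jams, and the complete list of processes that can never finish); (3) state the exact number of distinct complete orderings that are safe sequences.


(1) Need matrix, components ordered schema locks, row locks:
  proc-G: (1, 4)
  proc-I: (1, 7)
  proc-F: (4, 5)
  proc-H: (2, 3)
  proc-E: (4, 4)
(2) The state is SAFE; one workable sequence: proc-H, proc-G, proc-F, proc-I, proc-E.
Key observation: at proc-H the run first touches a limit — (2, 3) against (2, 3), exact on a resource it actually requests.
Walking it through:
  pool = (2, 3)
  proc-H: need (2, 3) fits (2, 3); releases (0, 1), pool now (2, 4)
  proc-G: need (1, 4) fits (2, 4); releases (3, 3), pool now (5, 7)
  proc-F: need (4, 5) fits (5, 7); releases (1, 0), pool now (6, 7)
  proc-I: need (1, 7) fits (6, 7); releases (1, 1), pool now (7, 8)
  proc-E: need (4, 4) fits (7, 8); releases (0, 1), pool now (7, 9)
(3) The exact count: 6 of the possible complete orderings are safe sequences.


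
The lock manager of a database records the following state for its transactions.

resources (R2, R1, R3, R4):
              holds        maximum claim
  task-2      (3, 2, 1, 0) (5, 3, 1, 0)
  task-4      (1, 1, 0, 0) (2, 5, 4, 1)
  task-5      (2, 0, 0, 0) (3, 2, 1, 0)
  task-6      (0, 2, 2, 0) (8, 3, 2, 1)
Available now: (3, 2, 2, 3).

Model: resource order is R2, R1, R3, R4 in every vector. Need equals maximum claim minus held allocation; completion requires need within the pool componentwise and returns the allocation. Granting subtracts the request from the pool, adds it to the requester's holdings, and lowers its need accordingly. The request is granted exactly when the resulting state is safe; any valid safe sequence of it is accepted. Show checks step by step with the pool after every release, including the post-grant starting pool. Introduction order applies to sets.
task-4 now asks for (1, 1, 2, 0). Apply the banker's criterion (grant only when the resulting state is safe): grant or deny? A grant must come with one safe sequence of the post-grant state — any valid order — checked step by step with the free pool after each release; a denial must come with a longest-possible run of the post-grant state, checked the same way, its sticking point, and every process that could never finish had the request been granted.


DENY. Granting would leave the state unsafe.
Key observation: after task-2, task-5 the pool peaks at (7, 3, 1, 3), and each blocked process is short somewhere: task-4 on R3; task-6 on R2.
After a pretend grant, a maximal execution: task-2, task-5 — then nothing else fits. Step-by-step check:
  pool = (2, 1, 0, 3)
  task-2: need (2, 1, 0, 0) fits (2, 1, 0, 3); releases (3, 2, 1, 0), pool now (5, 3, 1, 3)
  task-5: need (1, 2, 1, 0) fits (5, 3, 1, 3); releases (2, 0, 0, 0), pool now (7, 3, 1, 3)
  task-4 still needs (0, 3, 2, 1) but only (7, 3, 1, 3) is free — short on R3
  task-6 still needs (8, 1, 0, 1) but only (7, 3, 1, 3) is free — short on R2
Post-grant, the permanently blocked set is task-4 and task-6.


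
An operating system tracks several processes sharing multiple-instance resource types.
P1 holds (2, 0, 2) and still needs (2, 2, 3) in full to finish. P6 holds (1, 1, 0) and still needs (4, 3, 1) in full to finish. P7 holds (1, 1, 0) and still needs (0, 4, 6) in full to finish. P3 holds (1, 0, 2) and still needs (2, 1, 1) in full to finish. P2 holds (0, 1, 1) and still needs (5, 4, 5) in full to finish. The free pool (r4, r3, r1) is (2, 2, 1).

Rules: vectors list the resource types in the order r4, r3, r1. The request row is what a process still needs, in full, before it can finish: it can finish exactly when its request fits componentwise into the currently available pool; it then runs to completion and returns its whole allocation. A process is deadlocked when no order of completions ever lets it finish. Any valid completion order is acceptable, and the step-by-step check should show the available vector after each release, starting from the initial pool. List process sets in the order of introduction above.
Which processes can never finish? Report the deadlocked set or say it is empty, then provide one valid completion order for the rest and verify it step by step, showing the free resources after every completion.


Deadlocked set: P6, P7 and P2.
Key observation: the pool after P3, P1 is (5, 2, 5); every surviving request exceeds it in r3, so progress ends there.
One completion order for the rest: P3, P1. Check, step by step:
  pool = (2, 2, 1)
  P3 needs (2, 1, 1) <= (2, 2, 1) -> finishes; pool += (1, 0, 2) = (3, 2, 3)
  P1 needs (2, 2, 3) <= (3, 2, 3) -> finishes; pool += (2, 0, 2) = (5, 2, 5)
The stuck group stays short no matter what:
  P6 still needs (4, 3, 1) but only (5, 2, 5) is free — short on r3
  P7 still needs (0, 4, 6) but only (5, 2, 5) is free — short on r3 and r1
  P2 still needs (5, 4, 5) but only (5, 2, 5) is free — short on r3


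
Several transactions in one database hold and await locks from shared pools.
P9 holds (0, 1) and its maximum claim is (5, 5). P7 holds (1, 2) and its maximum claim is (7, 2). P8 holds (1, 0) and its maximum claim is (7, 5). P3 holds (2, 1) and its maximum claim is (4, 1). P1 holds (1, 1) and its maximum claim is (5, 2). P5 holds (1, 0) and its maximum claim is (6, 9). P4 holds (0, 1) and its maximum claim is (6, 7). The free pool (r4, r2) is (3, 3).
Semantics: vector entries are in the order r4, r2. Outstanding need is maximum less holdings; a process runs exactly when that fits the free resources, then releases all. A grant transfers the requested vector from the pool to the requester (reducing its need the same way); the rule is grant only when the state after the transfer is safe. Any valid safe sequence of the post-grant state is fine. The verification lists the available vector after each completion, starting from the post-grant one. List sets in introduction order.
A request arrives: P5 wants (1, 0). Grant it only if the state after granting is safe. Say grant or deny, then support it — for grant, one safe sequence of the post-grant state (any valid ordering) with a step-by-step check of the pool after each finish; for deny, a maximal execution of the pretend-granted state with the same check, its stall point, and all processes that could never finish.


DENY. Granting would leave the state unsafe.
Key observation: after P3, P1, P9 the pool peaks at (5, 6), and each blocked process is short somewhere: P7 on r4; P8 on r4; P5 on r2; P4 on r4.
After a pretend grant, a maximal execution: P3, P1, P9 — then nothing else fits. Step-by-step check:
  pool = (2, 3)
  P3 needs (2, 0) <= (2, 3) -> finishes; pool += (2, 1) = (4, 4)
  P1 needs (4, 1) <= (4, 4) -> finishes; pool += (1, 1) = (5, 5)
  P9 needs (5, 4) <= (5, 5) -> finishes; pool += (0, 1) = (5, 6)
  P7 still needs (6, 0) but only (5, 6) is free — short on r4
  P8 still needs (6, 5) but only (5, 6) is free — short on r4
  P5 still needs (4, 9) but only (5, 6) is free — short on r2
  P4 still needs (6, 6) but only (5, 6) is free — short on r4
Had the request been granted, P7, P8, P5 and P4 could never finish.


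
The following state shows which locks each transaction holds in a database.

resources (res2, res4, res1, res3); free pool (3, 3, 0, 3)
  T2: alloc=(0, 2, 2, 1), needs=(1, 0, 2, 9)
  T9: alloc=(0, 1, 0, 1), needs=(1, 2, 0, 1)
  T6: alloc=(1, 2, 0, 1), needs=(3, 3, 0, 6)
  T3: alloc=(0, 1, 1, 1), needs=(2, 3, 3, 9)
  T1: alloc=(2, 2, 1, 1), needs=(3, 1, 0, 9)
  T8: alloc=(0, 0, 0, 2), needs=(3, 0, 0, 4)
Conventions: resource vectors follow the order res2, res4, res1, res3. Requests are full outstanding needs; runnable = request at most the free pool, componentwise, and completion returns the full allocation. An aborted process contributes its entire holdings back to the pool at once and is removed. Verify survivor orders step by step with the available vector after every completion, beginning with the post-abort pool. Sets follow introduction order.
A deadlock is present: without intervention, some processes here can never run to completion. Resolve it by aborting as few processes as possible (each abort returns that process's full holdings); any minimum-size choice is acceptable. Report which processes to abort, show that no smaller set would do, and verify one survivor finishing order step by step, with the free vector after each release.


Abort T2 and T1.
Key observation: before aborting T2 and T1, T3 was permanently blocked — no order could ever run it; afterwards it completes at step 4.
No one abort is enough; case by case: T2 alone leaves T3 blocked (short on res1 and res3); T9 alone leaves T2 blocked (short on res1 and res3); T6 alone leaves T2 blocked (short on res1 and res3); T3 alone leaves T2 blocked (short on res1 and res3); T1 alone leaves T2 blocked (short on res1 and res3); T8 alone leaves T2 blocked (short on res1 and res3).
The survivors complete as T8, T9, T6, T3. Walking it through (starting from the post-abort pool):
  pool = (5, 7, 3, 5)
  T8: need (3, 0, 0, 4) fits (5, 7, 3, 5); releases (0, 0, 0, 2), pool now (5, 7, 3, 7)
  T9: need (1, 2, 0, 1) fits (5, 7, 3, 7); releases (0, 1, 0, 1), pool now (5, 8, 3, 8)
  T6: need (3, 3, 0, 6) fits (5, 8, 3, 8); releases (1, 2, 0, 1), pool now (6, 10, 3, 9)
  T3: need (2, 3, 3, 9) fits (6, 10, 3, 9); releases (0, 1, 1, 1), pool now (6, 11, 4, 10)


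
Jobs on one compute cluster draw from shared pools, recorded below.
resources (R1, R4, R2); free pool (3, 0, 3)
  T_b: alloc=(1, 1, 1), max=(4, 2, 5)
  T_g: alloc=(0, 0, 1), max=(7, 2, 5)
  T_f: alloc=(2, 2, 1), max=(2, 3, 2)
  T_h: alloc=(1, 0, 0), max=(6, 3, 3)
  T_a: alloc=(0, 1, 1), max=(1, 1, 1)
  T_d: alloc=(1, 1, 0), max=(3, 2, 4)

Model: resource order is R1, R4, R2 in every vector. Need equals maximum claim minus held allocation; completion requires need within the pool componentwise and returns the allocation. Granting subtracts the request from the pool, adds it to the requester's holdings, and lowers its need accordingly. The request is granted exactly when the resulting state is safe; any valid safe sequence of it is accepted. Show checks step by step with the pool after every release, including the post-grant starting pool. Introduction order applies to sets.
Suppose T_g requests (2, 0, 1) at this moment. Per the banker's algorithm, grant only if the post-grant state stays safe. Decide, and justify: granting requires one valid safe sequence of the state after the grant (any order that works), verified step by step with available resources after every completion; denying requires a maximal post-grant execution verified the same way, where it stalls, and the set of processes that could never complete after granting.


GRANT — the state after the grant stays safe, e.g. via T_a, T_f, T_b, T_d, T_g, T_h.
Key observation: post-grant, (1, 0, 2) remains, and an order beginning with T_a completes everyone.
Verifying the post-grant state step by step:
  pool = (1, 0, 2)
  T_a needs (1, 0, 0) <= (1, 0, 2) -> finishes; pool += (0, 1, 1) = (1, 1, 3)
  T_f needs (0, 1, 1) <= (1, 1, 3) -> finishes; pool += (2, 2, 1) = (3, 3, 4)
  T_b needs (3, 1, 4) <= (3, 3, 4) -> finishes; pool += (1, 1, 1) = (4, 4, 5)
  T_d needs (2, 1, 4) <= (4, 4, 5) -> finishes; pool += (1, 1, 0) = (5, 5, 5)
  T_g needs (5, 2, 3) <= (5, 5, 5) -> finishes; pool += (2, 0, 2) = (7, 5, 7)
  T_h needs (5, 3, 3) <= (7, 5, 7) -> finishes; pool += (1, 0, 0) = (8, 5, 7)


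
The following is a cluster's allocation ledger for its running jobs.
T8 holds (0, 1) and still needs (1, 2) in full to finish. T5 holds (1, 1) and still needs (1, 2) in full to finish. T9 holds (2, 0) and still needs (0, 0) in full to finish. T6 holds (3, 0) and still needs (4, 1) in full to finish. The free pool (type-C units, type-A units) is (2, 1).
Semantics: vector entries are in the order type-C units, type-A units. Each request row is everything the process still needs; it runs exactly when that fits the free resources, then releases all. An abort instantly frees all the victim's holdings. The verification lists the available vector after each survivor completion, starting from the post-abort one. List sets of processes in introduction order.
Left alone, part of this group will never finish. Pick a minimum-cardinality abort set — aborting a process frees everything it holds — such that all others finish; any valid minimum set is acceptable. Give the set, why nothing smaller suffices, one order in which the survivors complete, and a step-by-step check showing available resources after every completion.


The answer: abort T8.
Key observation: aborting T8 returns (0, 1), and T5 — hopeless before — runs at step 1 with the returned capacity in the pool.
Why nothing smaller works: aborting no one leaves the state deadlocked as given.
One survivor order: T5, T9, T6. Step-by-step check (post-abort pool first):
  pool = (2, 2)
  run T5 (needs (1, 2), free (2, 2)); after release of (1, 1) the pool is (3, 3)
  run T9 (needs (0, 0), free (3, 3)); after release of (2, 0) the pool is (5, 3)
  run T6 (needs (4, 1), free (5, 3)); after release of (3, 0) the pool is (8, 3)


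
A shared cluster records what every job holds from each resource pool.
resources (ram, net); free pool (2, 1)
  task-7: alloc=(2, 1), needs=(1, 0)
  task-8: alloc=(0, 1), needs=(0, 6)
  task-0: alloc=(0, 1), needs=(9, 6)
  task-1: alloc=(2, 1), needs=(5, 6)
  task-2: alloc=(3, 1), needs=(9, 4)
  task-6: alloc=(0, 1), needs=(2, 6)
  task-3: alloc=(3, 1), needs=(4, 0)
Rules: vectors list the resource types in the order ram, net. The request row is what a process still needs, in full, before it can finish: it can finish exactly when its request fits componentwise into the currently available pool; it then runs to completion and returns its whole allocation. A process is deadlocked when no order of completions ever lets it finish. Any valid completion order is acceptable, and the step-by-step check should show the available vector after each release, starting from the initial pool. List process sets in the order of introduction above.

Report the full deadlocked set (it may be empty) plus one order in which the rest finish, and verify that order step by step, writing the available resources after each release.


Deadlocked: task-8, task-0, task-1, task-2 and task-6.
Key observation: the pool after task-7, task-3 is (7, 3); every surviving request exceeds it in net, so progress ends there.
A valid finishing order for the others: task-7, task-3. Verifying each step:
  pool = (2, 1)
  run task-7 (needs (1, 0), free (2, 1)); after release of (2, 1) the pool is (4, 2)
  run task-3 (needs (4, 0), free (4, 2)); after release of (3, 1) the pool is (7, 3)
The stuck group stays short no matter what:
  blocked: task-8 wants (0, 6), pool (7, 3) — not enough net
  blocked: task-0 wants (9, 6), pool (7, 3) — not enough ram and net
  blocked: task-1 wants (5, 6), pool (7, 3) — not enough net
  blocked: task-2 wants (9, 4), pool (7, 3) — not enough ram and net
  blocked: task-6 wants (2, 6), pool (7, 3) — not enough net


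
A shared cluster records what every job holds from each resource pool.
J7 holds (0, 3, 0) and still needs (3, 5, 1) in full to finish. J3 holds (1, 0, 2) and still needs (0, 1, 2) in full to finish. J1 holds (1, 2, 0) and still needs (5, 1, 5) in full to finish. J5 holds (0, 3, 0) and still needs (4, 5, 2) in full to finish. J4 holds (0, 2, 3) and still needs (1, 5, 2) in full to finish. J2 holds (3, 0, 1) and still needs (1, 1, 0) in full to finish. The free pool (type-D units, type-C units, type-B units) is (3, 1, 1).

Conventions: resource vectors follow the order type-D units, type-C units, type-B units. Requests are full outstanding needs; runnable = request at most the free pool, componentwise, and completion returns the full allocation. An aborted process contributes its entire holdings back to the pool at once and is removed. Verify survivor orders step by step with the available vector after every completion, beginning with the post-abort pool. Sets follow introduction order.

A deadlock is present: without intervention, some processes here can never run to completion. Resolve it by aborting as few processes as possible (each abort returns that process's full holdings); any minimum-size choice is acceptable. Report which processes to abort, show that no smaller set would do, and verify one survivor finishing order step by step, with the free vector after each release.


Abort J4.
Key observation: J1 had no path to completion before; after the abort of J4 ((0, 2, 3) returned), step 3 is where it fits.
Why nothing smaller works: aborting no one leaves the state deadlocked as given.
One survivor order: J3, J2, J1, J5, J7. Step-by-step check (post-abort pool first):
  pool = (3, 3, 4)
  J3: need (0, 1, 2) fits (3, 3, 4); releases (1, 0, 2), pool now (4, 3, 6)
  J2: need (1, 1, 0) fits (4, 3, 6); releases (3, 0, 1), pool now (7, 3, 7)
  J1: need (5, 1, 5) fits (7, 3, 7); releases (1, 2, 0), pool now (8, 5, 7)
  J5: need (4, 5, 2) fits (8, 5, 7); releases (0, 3, 0), pool now (8, 8, 7)
  J7: need (3, 5, 1) fits (8, 8, 7); releases (0, 3, 0), pool now (8, 11, 7)


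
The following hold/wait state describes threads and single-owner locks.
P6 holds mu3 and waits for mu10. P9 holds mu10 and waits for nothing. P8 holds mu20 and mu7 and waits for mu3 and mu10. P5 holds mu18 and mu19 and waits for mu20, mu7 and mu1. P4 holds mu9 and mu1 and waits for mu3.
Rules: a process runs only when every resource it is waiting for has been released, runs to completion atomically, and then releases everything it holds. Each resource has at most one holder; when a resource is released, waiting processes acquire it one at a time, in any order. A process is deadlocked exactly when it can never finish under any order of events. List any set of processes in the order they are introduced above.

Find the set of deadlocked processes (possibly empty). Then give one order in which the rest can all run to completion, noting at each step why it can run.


The deadlocked set is empty.
Key observation: every chain of waits terminates; starting from the processes that wait on nothing, all the rest unlock in turn.
A valid finishing order for the others: P9, P6, P4, P8, P5.
Verifying each step:
  run P9 (it waits on nothing); releases mu10
  P6: everything it awaited (mu10) is free; runs, freeing mu3
  P4: everything it awaited (mu3) is free; runs, freeing mu9 and mu1
  P8: everything it awaited (mu3 and mu10) is free; runs, freeing mu20 and mu7
  P5: everything it awaited (mu20, mu7 and mu1) is free; runs, freeing mu18 and mu19


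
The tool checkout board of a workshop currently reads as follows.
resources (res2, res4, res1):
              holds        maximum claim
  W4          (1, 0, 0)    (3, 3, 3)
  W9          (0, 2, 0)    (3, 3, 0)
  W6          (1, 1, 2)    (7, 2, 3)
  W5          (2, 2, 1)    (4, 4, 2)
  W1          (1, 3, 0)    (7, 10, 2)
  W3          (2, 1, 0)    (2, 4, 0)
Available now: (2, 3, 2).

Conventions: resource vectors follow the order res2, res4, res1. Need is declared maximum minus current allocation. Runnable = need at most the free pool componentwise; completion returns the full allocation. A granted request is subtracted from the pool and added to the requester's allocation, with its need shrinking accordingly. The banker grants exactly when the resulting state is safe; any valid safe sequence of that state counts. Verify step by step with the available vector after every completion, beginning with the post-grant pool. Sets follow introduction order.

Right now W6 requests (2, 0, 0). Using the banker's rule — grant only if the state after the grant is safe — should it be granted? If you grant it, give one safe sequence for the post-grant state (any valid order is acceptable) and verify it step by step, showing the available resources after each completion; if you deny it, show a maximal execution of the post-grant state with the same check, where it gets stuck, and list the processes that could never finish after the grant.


GRANT — the state after the grant stays safe, e.g. via W3, W5, W6, W1, W4, W9.
Key observation: granting shrinks the pool to (0, 3, 2), yet W3 still fits and the chain goes through.
Check on the post-grant state, step by step:
  pool = (0, 3, 2)
  W3: need (0, 3, 0) fits (0, 3, 2); releases (2, 1, 0), pool now (2, 4, 2)
  W5: need (2, 2, 1) fits (2, 4, 2); releases (2, 2, 1), pool now (4, 6, 3)
  W6: need (4, 1, 1) fits (4, 6, 3); releases (3, 1, 2), pool now (7, 7, 5)
  W1: need (6, 7, 2) fits (7, 7, 5); releases (1, 3, 0), pool now (8, 10, 5)
  W4: need (2, 3, 3) fits (8, 10, 5); releases (1, 0, 0), pool now (9, 10, 5)
  W9: need (3, 1, 0) fits (9, 10, 5); releases (0, 2, 0), pool now (9, 12, 5)


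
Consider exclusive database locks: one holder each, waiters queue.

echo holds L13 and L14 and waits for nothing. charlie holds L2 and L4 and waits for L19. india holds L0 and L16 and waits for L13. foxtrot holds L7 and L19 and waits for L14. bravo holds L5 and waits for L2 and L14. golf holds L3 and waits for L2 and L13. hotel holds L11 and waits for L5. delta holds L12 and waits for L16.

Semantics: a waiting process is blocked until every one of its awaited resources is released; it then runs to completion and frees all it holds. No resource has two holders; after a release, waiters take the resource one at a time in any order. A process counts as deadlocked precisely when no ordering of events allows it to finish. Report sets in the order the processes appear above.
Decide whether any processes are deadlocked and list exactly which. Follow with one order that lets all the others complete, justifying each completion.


No process is deadlocked.
Key observation: there is no circular wait here — follow any chain and it reaches a process that is free to run now.
The rest can finish in the order echo, india, foxtrot, charlie, delta, golf, bravo, hotel.
Verifying each step:
  echo waits on nothing -> runs at once and releases L13 and L14
  india: everything it awaited (L13) is free; runs, freeing L0 and L16
  foxtrot: everything it awaited (L14) is free; runs, freeing L7 and L19
  charlie: everything it awaited (L19) is free; runs, freeing L2 and L4
  delta: everything it awaited (L16) is free; runs, freeing L12
  golf: everything it awaited (L2 and L13) is free; runs, freeing L3
  bravo: everything it awaited (L2 and L14) is free; runs, freeing L5
  hotel: everything it awaited (L5) is free; runs, freeing L11


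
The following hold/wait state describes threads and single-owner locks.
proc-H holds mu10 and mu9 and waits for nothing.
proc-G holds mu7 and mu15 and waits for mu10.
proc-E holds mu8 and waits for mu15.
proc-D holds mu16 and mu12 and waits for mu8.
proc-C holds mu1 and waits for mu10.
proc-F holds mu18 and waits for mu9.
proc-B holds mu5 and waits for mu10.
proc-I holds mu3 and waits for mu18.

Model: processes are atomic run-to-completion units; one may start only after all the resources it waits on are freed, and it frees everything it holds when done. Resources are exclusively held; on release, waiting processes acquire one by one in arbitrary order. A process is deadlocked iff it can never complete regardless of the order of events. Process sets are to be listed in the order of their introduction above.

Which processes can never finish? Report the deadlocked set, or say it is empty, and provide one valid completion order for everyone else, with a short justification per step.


No process is deadlocked.
Key observation: all waits point, directly or indirectly, at processes that can finish, so nothing is permanently blocked.
A valid finishing order for the others: proc-H, proc-G, proc-E, proc-B, proc-C, proc-F, proc-D, proc-I.
Walking it through:
  proc-H: no waits; runs immediately, freeing mu10 and mu9
  proc-G: everything it awaited (mu10) is free; runs, freeing mu7 and mu15
  proc-E: everything it awaited (mu15) is free; runs, freeing mu8
  proc-B: everything it awaited (mu10) is free; runs, freeing mu5
  proc-C: everything it awaited (mu10) is free; runs, freeing mu1
  proc-F: everything it awaited (mu9) is free; runs, freeing mu18
  proc-D: everything it awaited (mu8) is free; runs, freeing mu16 and mu12
  proc-I: everything it awaited (mu18) is free; runs, freeing mu3


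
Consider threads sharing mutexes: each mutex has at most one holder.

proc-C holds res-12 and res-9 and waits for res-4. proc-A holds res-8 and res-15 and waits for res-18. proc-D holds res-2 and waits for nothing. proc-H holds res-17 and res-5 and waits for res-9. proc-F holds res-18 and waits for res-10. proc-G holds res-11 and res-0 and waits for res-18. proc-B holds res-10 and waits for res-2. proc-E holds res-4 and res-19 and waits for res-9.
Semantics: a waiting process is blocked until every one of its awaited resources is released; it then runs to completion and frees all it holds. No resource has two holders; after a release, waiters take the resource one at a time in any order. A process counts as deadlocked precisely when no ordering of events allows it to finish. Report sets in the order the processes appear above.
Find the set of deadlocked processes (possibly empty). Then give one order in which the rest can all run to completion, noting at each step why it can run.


The deadlocked set is proc-C, proc-H and proc-E.
Key observation: along proc-C -> proc-E -> proc-C, each member waits on what the next one holds — a deadlock; proc-H waits into the deadlock from upstream.
A valid finishing order for the others: proc-D, proc-B, proc-F, proc-G, proc-A.
Walking it through:
  run proc-D (it waits on nothing); releases res-2
  proc-B waits on res-2 — all released -> runs and releases res-10
  proc-F waits on res-10 — all released -> runs and releases res-18
  proc-G waits on res-18 — all released -> runs and releases res-11 and res-0
  proc-A waits on res-18 — all released -> runs and releases res-8 and res-15


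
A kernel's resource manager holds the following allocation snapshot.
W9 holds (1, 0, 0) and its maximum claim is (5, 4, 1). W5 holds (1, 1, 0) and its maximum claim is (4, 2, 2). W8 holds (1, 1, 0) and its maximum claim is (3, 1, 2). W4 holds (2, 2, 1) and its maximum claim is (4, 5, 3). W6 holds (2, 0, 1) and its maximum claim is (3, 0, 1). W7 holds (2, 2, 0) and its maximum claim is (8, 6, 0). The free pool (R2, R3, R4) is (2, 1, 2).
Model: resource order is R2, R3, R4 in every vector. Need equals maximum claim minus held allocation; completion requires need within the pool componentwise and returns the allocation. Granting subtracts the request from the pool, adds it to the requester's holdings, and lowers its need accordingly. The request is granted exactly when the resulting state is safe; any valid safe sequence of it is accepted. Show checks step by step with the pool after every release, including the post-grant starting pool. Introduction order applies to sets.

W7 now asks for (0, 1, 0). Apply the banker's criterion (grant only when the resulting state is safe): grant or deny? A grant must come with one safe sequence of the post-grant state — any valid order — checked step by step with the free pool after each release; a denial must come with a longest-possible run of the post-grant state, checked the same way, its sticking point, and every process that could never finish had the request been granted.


DENY: after the grant no complete ordering would exist.
Key observation: R3 is the bottleneck — with W8, W6, W5 done the pool holds (6, 2, 3), short of every remaining need.
On the post-grant state, W8, W6, W5 is a maximal run — nothing extends it. Verifying each step:
  pool = (2, 0, 2)
  W8 needs (2, 0, 2) <= (2, 0, 2) -> finishes; pool += (1, 1, 0) = (3, 1, 2)
  W6 needs (1, 0, 0) <= (3, 1, 2) -> finishes; pool += (2, 0, 1) = (5, 1, 3)
  W5 needs (3, 1, 2) <= (5, 1, 3) -> finishes; pool += (1, 1, 0) = (6, 2, 3)
  W9 still needs (4, 4, 1) but only (6, 2, 3) is free — short on R3
  W4 still needs (2, 3, 2) but only (6, 2, 3) is free — short on R3
  W7 still needs (6, 3, 0) but only (6, 2, 3) is free — short on R3
Processes that could never finish after the grant: W9, W4 and W7.


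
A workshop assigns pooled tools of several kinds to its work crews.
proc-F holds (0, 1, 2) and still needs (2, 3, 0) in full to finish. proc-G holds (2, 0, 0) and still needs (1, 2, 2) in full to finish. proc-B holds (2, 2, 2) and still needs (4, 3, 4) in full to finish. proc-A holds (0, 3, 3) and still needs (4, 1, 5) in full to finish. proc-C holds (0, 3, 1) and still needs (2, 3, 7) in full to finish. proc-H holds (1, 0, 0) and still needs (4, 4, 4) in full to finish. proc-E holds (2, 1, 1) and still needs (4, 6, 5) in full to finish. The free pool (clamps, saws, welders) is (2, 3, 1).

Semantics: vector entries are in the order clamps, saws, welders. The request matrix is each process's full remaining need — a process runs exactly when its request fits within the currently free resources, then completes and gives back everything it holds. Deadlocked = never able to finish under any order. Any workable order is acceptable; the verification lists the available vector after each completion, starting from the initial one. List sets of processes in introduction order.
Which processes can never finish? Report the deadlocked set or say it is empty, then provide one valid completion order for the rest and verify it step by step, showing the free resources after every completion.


Deadlocked: proc-B, proc-A, proc-C, proc-H and proc-E.
Key observation: no order helps: past proc-F, proc-G, the free pool tops out at (4, 4, 3), below what each blocked process needs in welders.
A valid finishing order for the others: proc-F, proc-G. Check, step by step:
  pool = (2, 3, 1)
  proc-F: need (2, 3, 0) fits (2, 3, 1); releases (0, 1, 2), pool now (2, 4, 3)
  proc-G: need (1, 2, 2) fits (2, 4, 3); releases (2, 0, 0), pool now (4, 4, 3)
None of the blocked processes ever fits:
  blocked: proc-B wants (4, 3, 4), pool (4, 4, 3) — not enough welders
  blocked: proc-A wants (4, 1, 5), pool (4, 4, 3) — not enough welders
  blocked: proc-C wants (2, 3, 7), pool (4, 4, 3) — not enough welders
  blocked: proc-H wants (4, 4, 4), pool (4, 4, 3) — not enough welders
  blocked: proc-E wants (4, 6, 5), pool (4, 4, 3) — not enough saws and welders


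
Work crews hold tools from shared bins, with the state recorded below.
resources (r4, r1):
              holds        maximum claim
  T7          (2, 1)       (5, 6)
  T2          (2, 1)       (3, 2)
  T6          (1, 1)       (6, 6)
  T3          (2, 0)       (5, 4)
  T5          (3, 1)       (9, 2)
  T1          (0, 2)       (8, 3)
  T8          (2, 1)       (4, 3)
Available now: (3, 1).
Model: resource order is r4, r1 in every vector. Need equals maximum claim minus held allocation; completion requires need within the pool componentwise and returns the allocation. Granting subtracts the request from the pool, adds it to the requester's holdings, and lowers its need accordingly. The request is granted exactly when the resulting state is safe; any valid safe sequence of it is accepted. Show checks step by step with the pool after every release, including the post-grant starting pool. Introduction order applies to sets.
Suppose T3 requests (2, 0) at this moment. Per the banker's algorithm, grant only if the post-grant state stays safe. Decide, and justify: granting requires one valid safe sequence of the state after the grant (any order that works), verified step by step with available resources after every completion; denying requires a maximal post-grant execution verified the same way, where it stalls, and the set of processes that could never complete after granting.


DENY: after the grant no complete ordering would exist.
Key observation: after T2, T8 the pool peaks at (5, 3), and each blocked process is short somewhere: T7 on r1; T6 on r1; T3 on r1; T5 on r4; T1 on r4.
On the post-grant state, T2, T8 is a maximal run — nothing extends it. Check, step by step:
  pool = (1, 1)
  T2: need (1, 1) fits (1, 1); releases (2, 1), pool now (3, 2)
  T8: need (2, 2) fits (3, 2); releases (2, 1), pool now (5, 3)
  T7 still needs (3, 5) but only (5, 3) is free — short on r1
  T6 still needs (5, 5) but only (5, 3) is free — short on r1
  T3 still needs (1, 4) but only (5, 3) is free — short on r1
  T5 still needs (6, 1) but only (5, 3) is free — short on r4
  T1 still needs (8, 1) but only (5, 3) is free — short on r4
Had the request been granted, T7, T6, T3, T5 and T1 could never finish.


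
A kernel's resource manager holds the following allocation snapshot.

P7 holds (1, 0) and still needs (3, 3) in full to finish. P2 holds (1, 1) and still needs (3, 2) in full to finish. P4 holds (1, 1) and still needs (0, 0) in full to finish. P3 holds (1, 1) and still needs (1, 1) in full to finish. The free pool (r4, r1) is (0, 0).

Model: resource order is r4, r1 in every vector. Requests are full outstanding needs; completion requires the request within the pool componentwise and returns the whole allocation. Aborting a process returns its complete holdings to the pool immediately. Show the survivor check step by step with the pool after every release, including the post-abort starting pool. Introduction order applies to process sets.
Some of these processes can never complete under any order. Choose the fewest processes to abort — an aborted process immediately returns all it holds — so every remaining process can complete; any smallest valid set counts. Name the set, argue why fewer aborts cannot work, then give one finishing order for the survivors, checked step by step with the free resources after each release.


Abort P7.
Key observation: P2 could never have finished before the abort; with (1, 0) returned by P7, it fits at step 3.
Minimality: the empty abort set fails — the state is deadlocked as it stands.
One survivor order: P4, P3, P2. Step-by-step check (post-abort pool first):
  pool = (1, 0)
  P4 needs (0, 0) <= (1, 0) -> finishes; pool += (1, 1) = (2, 1)
  P3 needs (1, 1) <= (2, 1) -> finishes; pool += (1, 1) = (3, 2)
  P2 needs (3, 2) <= (3, 2) -> finishes; pool += (1, 1) = (4, 3)


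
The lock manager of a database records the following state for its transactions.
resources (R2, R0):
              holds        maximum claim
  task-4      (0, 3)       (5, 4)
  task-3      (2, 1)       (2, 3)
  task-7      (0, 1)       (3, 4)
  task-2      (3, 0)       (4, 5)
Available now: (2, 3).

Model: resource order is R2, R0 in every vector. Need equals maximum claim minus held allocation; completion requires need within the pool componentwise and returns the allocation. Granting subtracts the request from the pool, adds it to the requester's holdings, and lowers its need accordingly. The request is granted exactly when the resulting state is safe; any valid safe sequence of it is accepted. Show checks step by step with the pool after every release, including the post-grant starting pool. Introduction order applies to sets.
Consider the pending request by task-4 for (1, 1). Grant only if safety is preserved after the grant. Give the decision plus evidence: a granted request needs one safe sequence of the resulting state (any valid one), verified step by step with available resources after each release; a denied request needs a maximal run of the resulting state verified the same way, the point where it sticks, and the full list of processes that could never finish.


DENY — the pretend-granted state is unsafe.
Key observation: after task-3, task-7 the pool peaks at (3, 4), and each blocked process is short somewhere: task-4 on R2; task-2 on R0.
After a pretend grant, a maximal execution: task-3, task-7 — then nothing else fits. Step-by-step check:
  pool = (1, 2)
  task-3 needs (0, 2) <= (1, 2) -> finishes; pool += (2, 1) = (3, 3)
  task-7 needs (3, 3) <= (3, 3) -> finishes; pool += (0, 1) = (3, 4)
  task-4 cannot run: need (4, 0) vs free (3, 4) (insufficient R2)
  task-2 cannot run: need (1, 5) vs free (3, 4) (insufficient R0)
Had the request been granted, task-4 and task-2 could never finish.


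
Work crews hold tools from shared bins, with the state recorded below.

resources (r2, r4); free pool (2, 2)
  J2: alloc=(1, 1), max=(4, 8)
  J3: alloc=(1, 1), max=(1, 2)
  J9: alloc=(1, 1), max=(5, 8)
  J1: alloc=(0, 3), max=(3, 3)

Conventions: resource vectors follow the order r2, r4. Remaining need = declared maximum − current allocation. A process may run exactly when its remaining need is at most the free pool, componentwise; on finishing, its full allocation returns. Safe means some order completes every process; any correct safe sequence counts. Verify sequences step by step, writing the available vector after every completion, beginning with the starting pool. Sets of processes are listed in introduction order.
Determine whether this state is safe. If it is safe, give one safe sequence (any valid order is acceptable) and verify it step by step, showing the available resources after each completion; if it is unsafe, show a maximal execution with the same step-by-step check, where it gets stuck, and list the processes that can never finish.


UNSAFE — no complete ordering exists.
Key observation: after J3, J1 complete, (3, 6) is the best the pool ever gets, yet each leftover process wants more r4.
Going as far as possible: J3, J1; after that, nothing fits. Step-by-step check:
  pool = (2, 2)
  J3 needs (0, 1) <= (2, 2) -> finishes; pool += (1, 1) = (3, 3)
  J1 needs (3, 0) <= (3, 3) -> finishes; pool += (0, 3) = (3, 6)
  blocked: J2 wants (3, 7), pool (3, 6) — not enough r4
  blocked: J9 wants (4, 7), pool (3, 6) — not enough r2 and r4
Never able to finish: J2 and J9.
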